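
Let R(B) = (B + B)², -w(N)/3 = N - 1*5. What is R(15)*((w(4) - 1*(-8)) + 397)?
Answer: 367200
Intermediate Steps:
w(N) = 15 - 3*N (w(N) = -3*(N - 1*5) = -3*(N - 5) = -3*(-5 + N) = 15 - 3*N)
R(B) = 4*B² (R(B) = (2*B)² = 4*B²)
R(15)*((w(4) - 1*(-8)) + 397) = (4*15²)*(((15 - 3*4) - 1*(-8)) + 397) = (4*225)*(((15 - 12) + 8) + 397) = 900*((3 + 8) + 397) = 900*(11 + 397) = 900*408 = 367200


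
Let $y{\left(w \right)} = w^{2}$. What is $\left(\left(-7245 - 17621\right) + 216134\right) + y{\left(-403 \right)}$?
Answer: $353677$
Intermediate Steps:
$\left(\left(-7245 - 17621\right) + 216134\right) + y{\left(-403 \right)} = \left(\left(-7245 - 17621\right) + 216134\right) + \left(-403\right)^{2} = \left(-24866 + 216134\right) + 162409 = 191268 + 162409 = 353677$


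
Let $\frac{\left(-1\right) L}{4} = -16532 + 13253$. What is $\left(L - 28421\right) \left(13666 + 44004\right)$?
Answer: $-882639350$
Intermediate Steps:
$L = 13116$ ($L = - 4 \left(-16532 + 13253\right) = \left(-4\right) \left(-3279\right) = 13116$)
$\left(L - 28421\right) \left(13666 + 44004\right) = \left(13116 - 28421\right) \left(13666 + 44004\right) = \left(-15305\right) 57670 = -882639350$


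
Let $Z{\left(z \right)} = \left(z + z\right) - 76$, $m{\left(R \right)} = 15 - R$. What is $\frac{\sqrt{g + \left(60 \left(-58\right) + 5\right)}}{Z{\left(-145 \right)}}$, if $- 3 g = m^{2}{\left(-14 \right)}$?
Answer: $- \frac{i \sqrt{33798}}{1098} \approx - 0.16743 i$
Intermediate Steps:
$Z{\left(z \right)} = -76 + 2 z$ ($Z{\left(z \right)} = 2 z - 76 = -76 + 2 z$)
$g = - \frac{841}{3}$ ($g = - \frac{\left(15 - -14\right)^{2}}{3} = - \frac{\left(15 + 14\right)^{2}}{3} = - \frac{29^{2}}{3} = \left(- \frac{1}{3}\right) 841 = - \frac{841}{3} \approx -280.33$)
$\frac{\sqrt{g + \left(60 \left(-58\right) + 5\right)}}{Z{\left(-145 \right)}} = \frac{\sqrt{- \frac{841}{3} + \left(60 \left(-58\right) + 5\right)}}{-76 + 2 \left(-145\right)} = \frac{\sqrt{- \frac{841}{3} + \left(-3480 + 5\right)}}{-76 - 290} = \frac{\sqrt{- \frac{841}{3} - 3475}}{-366} = \sqrt{- \frac{11266}{3}} \left(- \frac{1}{366}\right) = \frac{i \sqrt{33798}}{3} \left(- \frac{1}{366}\right) = - \frac{i \sqrt{33798}}{1098}$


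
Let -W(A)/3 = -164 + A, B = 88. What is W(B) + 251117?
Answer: 251345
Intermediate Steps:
W(A) = 492 - 3*A (W(A) = -3*(-164 + A) = 492 - 3*A)
W(B) + 251117 = (492 - 3*88) + 251117 = (492 - 264) + 251117 = 228 + 251117 = 251345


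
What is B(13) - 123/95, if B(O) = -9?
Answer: -978/95 ≈ -10.295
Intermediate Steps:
B(13) - 123/95 = -9 - 123/95 = -978/95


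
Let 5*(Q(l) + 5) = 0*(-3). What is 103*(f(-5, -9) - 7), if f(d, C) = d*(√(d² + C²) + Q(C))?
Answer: 1854 - 515*√106 ≈ -3448.3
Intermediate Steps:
Q(l) = -5 (Q(l) = -5 + (0*(-3))/5 = -5 + (⅕)*0 = -5 + 0 = -5)
f(d, C) = d*(-5 + √(C² + d²)) (f(d, C) = d*(√(d² + C²) - 5) = d*(√(C² + d²) - 5) = d*(-5 + √(C² + d²)))
103*(f(-5, -9) - 7) = 103*(-5*(-5 + √((-9)² + (-5)²)) - 7) = 103*(-5*(-5 + √(81 + 25)) - 7) = 103*(-5*(-5 + √106) - 7) = 103*((25 - 5*√106) - 7) = 103*(18 - 5*√106) = 1854 - 515*√106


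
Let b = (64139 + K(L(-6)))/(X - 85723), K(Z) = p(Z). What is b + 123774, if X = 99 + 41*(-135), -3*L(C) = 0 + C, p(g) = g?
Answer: 11283049925/91159 ≈ 1.2377e+5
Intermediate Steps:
L(C) = -C/3 (L(C) = -(0 + C)/3 = -C/3)
K(Z) = Z
X = -5436 (X = 99 - 5535 = -5436)
b = -64141/91159 (b = (64139 - ⅓*(-6))/(-5436 - 85723) = (64139 + 2)/(-91159) = 64141*(-1/91159) = -64141/91159 ≈ -0.70362)
b + 123774 = -64141/91159 + 123774 = 11283049925/91159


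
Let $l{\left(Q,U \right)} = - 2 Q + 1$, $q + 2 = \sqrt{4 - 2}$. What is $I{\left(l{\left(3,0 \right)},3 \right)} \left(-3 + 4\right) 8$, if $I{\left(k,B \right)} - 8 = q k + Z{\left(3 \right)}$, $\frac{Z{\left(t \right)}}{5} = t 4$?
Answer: $624 - 40 \sqrt{2} \approx 567.43$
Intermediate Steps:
$q = -2 + \sqrt{2}$ ($q = -2 + \sqrt{4 - 2} = -2 + \sqrt{2} \approx -0.58579$)
$Z{\left(t \right)} = 20 t$ ($Z{\left(t \right)} = 5 t 4 = 5 \cdot 4 t = 20 t$)
$l{\left(Q,U \right)} = 1 - 2 Q$
$I{\left(k,B \right)} = 68 + k \left(-2 + \sqrt{2}\right)$ ($I{\left(k,B \right)} = 8 + \left(\left(-2 + \sqrt{2}\right) k + 20 \cdot 3\right) = 8 + \left(k \left(-2 + \sqrt{2}\right) + 60\right) = 8 + \left(60 + k \left(-2 + \sqrt{2}\right)\right) = 68 + k \left(-2 + \sqrt{2}\right)$)
$I{\left(l{\left(3,0 \right)},3 \right)} \left(-3 + 4\right) 8 = \left(68 - \left(1 - 6\right) \left(2 - \sqrt{2}\right)\right) \left(-3 + 4\right) 8 = \left(68 - \left(1 - 6\right) \left(2 - \sqrt{2}\right)\right) 1 \cdot 8 = \left(68 - - 5 \left(2 - \sqrt{2}\right)\right) 1 \cdot 8 = \left(68 + \left(10 - 5 \sqrt{2}\right)\right) 1 \cdot 8 = \left(78 - 5 \sqrt{2}\right) 1 \cdot 8 = \left(78 - 5 \sqrt{2}\right) 8 = 624 - 40 \sqrt{2}$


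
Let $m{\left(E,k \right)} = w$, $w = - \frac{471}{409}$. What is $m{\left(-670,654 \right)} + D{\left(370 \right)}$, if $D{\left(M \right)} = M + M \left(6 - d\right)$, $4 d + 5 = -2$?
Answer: $\frac{2647333}{818} \approx 3236.3$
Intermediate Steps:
$d = - \frac{7}{4}$ ($d = - \frac{5}{4} + \frac{1}{4} \left(-2\right) = - \frac{5}{4} - \frac{1}{2} = - \frac{7}{4} \approx -1.75$)
$D{\left(M \right)} = \frac{35 M}{4}$ ($D{\left(M \right)} = M + M \left(6 - - \frac{7}{4}\right) = M + M \left(6 + \frac{7}{4}\right) = M + M \frac{31}{4} = M + \frac{31 M}{4} = \frac{35 M}{4}$)
$w = - \frac{471}{409}$ ($w = \left(-471\right) \frac{1}{409} = - \frac{471}{409} \approx -1.1516$)
$m{\left(E,k \right)} = - \frac{471}{409}$
$m{\left(-670,654 \right)} + D{\left(370 \right)} = - \frac{471}{409} + \frac{35}{4} \cdot 370 = - \frac{471}{409} + \frac{6475}{2} = \frac{2647333}{818}$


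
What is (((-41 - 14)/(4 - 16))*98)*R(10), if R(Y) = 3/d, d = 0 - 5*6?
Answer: -539/12 ≈ -44.917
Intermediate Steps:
d = -30 (d = 0 - 30 = -30)
R(Y) = -⅒ (R(Y) = 3/(-30) = 3*(-1/30) = -⅒)
(((-41 - 14)/(4 - 16))*98)*R(10) = (((-41 - 14)/(4 - 16))*98)*(-⅒) = (-55/(-12)*98)*(-⅒) = (-55*(-1/12)*98)*(-⅒) = ((55/12)*98)*(-⅒) = (2695/6)*(-⅒) = -539/12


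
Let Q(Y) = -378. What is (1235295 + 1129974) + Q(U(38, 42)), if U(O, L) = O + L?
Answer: 2364891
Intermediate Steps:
U(O, L) = L + O
(1235295 + 1129974) + Q(U(38, 42)) = (1235295 + 1129974) - 378 = 2365269 - 378 = 2364891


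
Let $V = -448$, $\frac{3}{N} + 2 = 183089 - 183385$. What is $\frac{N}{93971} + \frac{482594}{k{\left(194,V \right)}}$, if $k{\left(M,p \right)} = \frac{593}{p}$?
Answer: $- \frac{6054385142693875}{16605991294} \approx -3.6459 \cdot 10^{5}$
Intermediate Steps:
$N = - \frac{3}{298}$ ($N = \frac{3}{-2 + \left(183089 - 183385\right)} = \frac{3}{-2 - 296} = \frac{3}{-298} = 3 \left(- \frac{1}{298}\right) = - \frac{3}{298} \approx -0.010067$)
$\frac{N}{93971} + \frac{482594}{k{\left(194,V \right)}} = - \frac{3}{298 \cdot 93971} + \frac{482594}{593 \frac{1}{-448}} = \left(- \frac{3}{298}\right) \frac{1}{93971} + \frac{482594}{593 \left(- \frac{1}{448}\right)} = - \frac{3}{28003358} + \frac{482594}{- \frac{593}{448}} = - \frac{3}{28003358} + 482594 \left(- \frac{448}{593}\right) = - \frac{3}{28003358} - \frac{216202112}{593} = - \frac{6054385142693875}{16605991294}$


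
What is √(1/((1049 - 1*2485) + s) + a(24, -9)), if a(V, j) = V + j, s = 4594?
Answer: √149597618/3158 ≈ 3.8730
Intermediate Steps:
√(1/((1049 - 1*2485) + s) + a(24, -9)) = √(1/((1049 - 1*2485) + 4594) + (24 - 9)) = √(1/((1049 - 2485) + 4594) + 15) = √(1/(-1436 + 4594) + 15) = √(1/3158 + 15) = √(47371/3158) = √149597618/3158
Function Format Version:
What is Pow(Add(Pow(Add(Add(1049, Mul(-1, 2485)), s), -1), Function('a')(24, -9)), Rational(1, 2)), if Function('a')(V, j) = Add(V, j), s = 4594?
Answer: Mul(Rational(1, 3158), Pow(149597618, Rational(1, 2))) ≈ 3.8730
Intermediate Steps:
Pow(Add(Pow(Add(Add(1049, Mul(-1, 2485)), s), -1), Function('a')(24, -9)), Rational(1, 2)) = Pow(Add(Pow(Add(Add(1049, Mul(-1, 2485)), 4594), -1), Add(24, -9)), Rational(1, 2)) = Pow(Add(Pow(Add(Add(1049, -2485), 4594), -1), 15), Rational(1, 2)) = Pow(Add(Pow(Add(-1436, 4594), -1), 15), Rational(1, 2)) = Pow(Add(Pow(3158, -1), 15), Rational(1, 2)) = Pow(Add(Rational(1, 3158), 15), Rational(1, 2)) = Pow(Rational(47371, 3158), Rational(1, 2)) = Mul(Rational(1, 3158), Pow(149597618, Rational(1, 2)))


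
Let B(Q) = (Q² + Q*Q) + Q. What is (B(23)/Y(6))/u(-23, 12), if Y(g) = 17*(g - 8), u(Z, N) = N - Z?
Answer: -1081/1190 ≈ -0.90840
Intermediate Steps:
Y(g) = -136 + 17*g (Y(g) = 17*(-8 + g) = -136 + 17*g)
B(Q) = Q + 2*Q² (B(Q) = (Q² + Q²) + Q = 2*Q² + Q = Q + 2*Q²)
(B(23)/Y(6))/u(-23, 12) = ((23*(1 + 2*23))/(-136 + 17*6))/(12 - 1*(-23)) = ((23*(1 + 46))/(-136 + 102))/(12 + 23) = ((23*47)/(-34))/35 = (1081*(-1/34))*(1/35) = -1081/34*1/35 = -1081/1190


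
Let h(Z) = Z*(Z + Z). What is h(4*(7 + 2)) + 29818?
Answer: 32410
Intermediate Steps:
h(Z) = 2*Z**2 (h(Z) = Z*(2*Z) = 2*Z**2)
h(4*(7 + 2)) + 29818 = 2*(4*(7 + 2))**2 + 29818 = 2*(4*9)**2 + 29818 = 2*36**2 + 29818 = 2*1296 + 29818 = 2592 + 29818 = 32410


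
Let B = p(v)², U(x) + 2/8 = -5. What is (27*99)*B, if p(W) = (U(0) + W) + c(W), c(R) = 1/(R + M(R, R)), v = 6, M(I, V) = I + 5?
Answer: 8085825/4624 ≈ 1748.7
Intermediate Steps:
M(I, V) = 5 + I
U(x) = -21/4 (U(x) = -¼ - 5 = -21/4)
c(R) = 1/(5 + 2*R) (c(R) = 1/(R + (5 + R)) = 1/(5 + 2*R))
p(W) = -21/4 + W + 1/(5 + 2*W) (p(W) = (-21/4 + W) + 1/(5 + 2*W) = -21/4 + W + 1/(5 + 2*W))
B = 3025/4624 (B = ((-101 - 22*6 + 8*6²)/(4*(5 + 2*6)))² = ((-101 - 132 + 8*36)/(4*(5 + 12)))² = ((¼)*(-101 - 132 + 288)/17)² = ((¼)*(1/17)*55)² = (55/68)² = 3025/4624 ≈ 0.65420)
(27*99)*B = (27*99)*(3025/4624) = 2673*(3025/4624) = 8085825/4624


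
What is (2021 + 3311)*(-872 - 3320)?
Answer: -22351744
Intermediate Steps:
(2021 + 3311)*(-872 - 3320) = 5332*(-4192) = -22351744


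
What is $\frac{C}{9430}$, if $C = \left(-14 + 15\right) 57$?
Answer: $\frac{57}{9430} \approx 0.0060445$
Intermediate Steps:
$C = 57$ ($C = 1 \cdot 57 = 57$)
$\frac{C}{9430} = \frac{57}{9430}$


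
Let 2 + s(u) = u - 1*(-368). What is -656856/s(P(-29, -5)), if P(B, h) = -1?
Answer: -656856/365 ≈ -1799.6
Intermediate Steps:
s(u) = 366 + u (s(u) = -2 + (u - 1*(-368)) = -2 + (u + 368) = -2 + (368 + u) = 366 + u)
-656856/s(P(-29, -5)) = -656856/(366 - 1) = -656856/365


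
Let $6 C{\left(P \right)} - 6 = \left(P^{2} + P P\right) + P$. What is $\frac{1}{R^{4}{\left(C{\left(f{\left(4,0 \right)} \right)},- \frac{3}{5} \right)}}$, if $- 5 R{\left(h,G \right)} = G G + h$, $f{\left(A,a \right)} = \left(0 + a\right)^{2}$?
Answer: $\frac{244140625}{1336336} \approx 182.69$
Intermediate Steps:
$f{\left(A,a \right)} = a^{2}$
$C{\left(P \right)} = 1 + \frac{P^{2}}{3} + \frac{P}{6}$ ($C{\left(P \right)} = 1 + \frac{\left(P^{2} + P P\right) + P}{6} = 1 + \frac{\left(P^{2} + P^{2}\right) + P}{6} = 1 + \frac{2 P^{2} + P}{6} = 1 + \frac{P + 2 P^{2}}{6} = 1 + \left(\frac{P^{2}}{3} + \frac{P}{6}\right) = 1 + \frac{P^{2}}{3} + \frac{P}{6}$)
$R{\left(h,G \right)} = - \frac{h}{5} - \frac{G^{2}}{5}$ ($R{\left(h,G \right)} = - \frac{G G + h}{5} = - \frac{G^{2} + h}{5} = - \frac{h + G^{2}}{5} = - \frac{h}{5} - \frac{G^{2}}{5}$)
$\frac{1}{R^{4}{\left(C{\left(f{\left(4,0 \right)} \right)},- \frac{3}{5} \right)}} = \frac{1}{\left(- \frac{1 + \frac{\left(0^{2}\right)^{2}}{3} + \frac{0^{2}}{6}}{5} - \frac{\left(- \frac{3}{5}\right)^{2}}{5}\right)^{4}} = \frac{1}{\left(- \frac{1 + \frac{0^{2}}{3} + \frac{1}{6} \cdot 0}{5} - \frac{\left(\left(-3\right) \frac{1}{5}\right)^{2}}{5}\right)^{4}} = \frac{1}{\left(- \frac{1 + \frac{1}{3} \cdot 0 + 0}{5} - \frac{\left(- \frac{3}{5}\right)^{2}}{5}\right)^{4}} = \frac{1}{\left(- \frac{1 + 0 + 0}{5} - \frac{9}{125}\right)^{4}} = \frac{1}{\left(\left(- \frac{1}{5}\right) 1 - \frac{9}{125}\right)^{4}} = \frac{1}{\left(- \frac{1}{5} - \frac{9}{125}\right)^{4}} = \frac{1}{\left(- \frac{34}{125}\right)^{4}} = \frac{1}{\frac{1336336}{244140625}} = \frac{244140625}{1336336}$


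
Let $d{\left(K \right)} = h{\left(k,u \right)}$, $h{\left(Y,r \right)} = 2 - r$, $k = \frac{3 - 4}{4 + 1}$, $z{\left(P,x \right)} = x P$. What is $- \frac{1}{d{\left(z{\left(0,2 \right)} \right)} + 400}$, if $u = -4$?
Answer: $- \frac{1}{406} \approx -0.0024631$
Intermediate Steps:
$z{\left(P,x \right)} = P x$
$k = - \frac{1}{5} \approx -0.2$
$d{\left(K \right)} = 6$ ($d{\left(K \right)} = 2 - -4 = 2 + 4 = 6$)
$- \frac{1}{d{\left(z{\left(0,2 \right)} \right)} + 400} = - \frac{1}{6 + 400} = - \frac{1}{406}$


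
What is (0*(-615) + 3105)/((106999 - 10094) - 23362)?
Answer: 3105/73543 ≈ 0.042220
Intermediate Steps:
(0*(-615) + 3105)/((106999 - 10094) - 23362) = (0 + 3105)/(96905 - 23362) = 3105/73543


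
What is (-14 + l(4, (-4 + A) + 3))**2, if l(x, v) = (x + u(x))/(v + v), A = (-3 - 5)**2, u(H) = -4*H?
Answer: 87616/441 ≈ 198.68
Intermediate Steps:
A = 64 (A = (-8)**2 = 64)
l(x, v) = -3*x/(2*v) (l(x, v) = (x - 4*x)/(v + v) = (-3*x)/((2*v)) = (-3*x)*(1/(2*v)) = -3*x/(2*v))
(-14 + l(4, (-4 + A) + 3))**2 = (-14 - 3/2*4/((-4 + 64) + 3))**2 = (-14 - 3/2*4/(60 + 3))**2 = (-14 - 3/2*4/63)**2 = (-14 - 3/2*4*1/63)**2 = (-14 - 2/21)**2 = (-296/21)**2 = 87616/441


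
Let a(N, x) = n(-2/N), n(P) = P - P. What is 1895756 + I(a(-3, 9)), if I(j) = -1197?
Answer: 1894559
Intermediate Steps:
n(P) = 0
a(N, x) = 0
1895756 + I(a(-3, 9)) = 1895756 - 1197 = 1894559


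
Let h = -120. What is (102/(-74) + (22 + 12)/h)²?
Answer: 13608721/4928400 ≈ 2.7613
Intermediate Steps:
(102/(-74) + (22 + 12)/h)² = (102/(-74) + (22 + 12)/(-120))² = (102*(-1/74) + 34*(-1/120))² = (-51/37 - 17/60)² = (-3689/2220)² = 13608721/4928400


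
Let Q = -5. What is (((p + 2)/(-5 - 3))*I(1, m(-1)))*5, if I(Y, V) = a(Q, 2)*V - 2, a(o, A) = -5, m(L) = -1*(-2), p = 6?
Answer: 60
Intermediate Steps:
m(L) = 2
I(Y, V) = -2 - 5*V (I(Y, V) = -5*V - 2 = -2 - 5*V)
(((p + 2)/(-5 - 3))*I(1, m(-1)))*5 = (((6 + 2)/(-5 - 3))*(-2 - 5*2))*5 = ((8/(-8))*(-2 - 10))*5 = ((8*(-1/8))*(-12))*5 = -1*(-12)*5 = 12*5 = 60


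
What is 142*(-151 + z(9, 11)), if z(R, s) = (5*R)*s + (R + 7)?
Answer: 51120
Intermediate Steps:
z(R, s) = 7 + R + 5*R*s (z(R, s) = 5*R*s + (7 + R) = 7 + R + 5*R*s)
142*(-151 + z(9, 11)) = 142*(-151 + (7 + 9 + 5*9*11)) = 142*(-151 + (7 + 9 + 495)) = 142*(-151 + 511) = 142*360 = 51120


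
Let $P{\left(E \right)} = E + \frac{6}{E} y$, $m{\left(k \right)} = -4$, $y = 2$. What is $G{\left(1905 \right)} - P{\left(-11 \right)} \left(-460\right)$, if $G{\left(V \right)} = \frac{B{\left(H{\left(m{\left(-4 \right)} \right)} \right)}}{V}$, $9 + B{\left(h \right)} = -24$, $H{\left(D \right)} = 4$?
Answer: $- \frac{38849421}{6985} \approx -5561.8$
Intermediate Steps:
$B{\left(h \right)} = -33$ ($B{\left(h \right)} = -9 - 24 = -33$)
$P{\left(E \right)} = E + \frac{12}{E}$ ($P{\left(E \right)} = E + \frac{6}{E} 2 = E + \frac{12}{E}$)
$G{\left(V \right)} = - \frac{33}{V}$
$G{\left(1905 \right)} - P{\left(-11 \right)} \left(-460\right) = - \frac{33}{1905} - \left(-11 + \frac{12}{-11}\right) \left(-460\right) = \left(-33\right) \frac{1}{1905} - \left(-11 + 12 \left(- \frac{1}{11}\right)\right) \left(-460\right) = - \frac{11}{635} - \left(-11 - \frac{12}{11}\right) \left(-460\right) = - \frac{11}{635} - \left(- \frac{133}{11}\right) \left(-460\right) = - \frac{11}{635} - \frac{61180}{11} = - \frac{38849421}{6985}$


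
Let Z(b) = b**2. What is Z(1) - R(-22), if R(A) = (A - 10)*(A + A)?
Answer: -1407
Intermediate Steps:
R(A) = 2*A*(-10 + A) (R(A) = (-10 + A)*(2*A) = 2*A*(-10 + A))
Z(1) - R(-22) = 1**2 - 2*(-22)*(-10 - 22) = 1 - 2*(-22)*(-32) = 1 - 1*1408 = 1 - 1408 = -1407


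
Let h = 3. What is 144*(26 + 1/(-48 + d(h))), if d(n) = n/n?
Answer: 175824/47 ≈ 3740.9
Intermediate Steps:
d(n) = 1
144*(26 + 1/(-48 + d(h))) = 144*(26 + 1/(-48 + 1)) = 144*(26 + 1/(-47)) = 144*(26 - 1/47) = 144*(1221/47) = 175824/47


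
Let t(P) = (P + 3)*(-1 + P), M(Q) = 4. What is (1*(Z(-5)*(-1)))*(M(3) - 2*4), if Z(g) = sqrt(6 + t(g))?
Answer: 12*sqrt(2) ≈ 16.971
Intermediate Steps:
t(P) = (-1 + P)*(3 + P) (t(P) = (3 + P)*(-1 + P) = (-1 + P)*(3 + P))
Z(g) = sqrt(3 + g**2 + 2*g) (Z(g) = sqrt(6 + (-3 + g**2 + 2*g)) = sqrt(3 + g**2 + 2*g))
(1*(Z(-5)*(-1)))*(M(3) - 2*4) = (1*(sqrt(3 + (-5)**2 + 2*(-5))*(-1)))*(4 - 2*4) = (1*(sqrt(3 + 25 - 10)*(-1)))*(4 - 8) = (1*(sqrt(18)*(-1)))*(-4) = (1*((3*sqrt(2))*(-1)))*(-4) = (1*(-3*sqrt(2)))*(-4) = -3*sqrt(2)*(-4) = 12*sqrt(2)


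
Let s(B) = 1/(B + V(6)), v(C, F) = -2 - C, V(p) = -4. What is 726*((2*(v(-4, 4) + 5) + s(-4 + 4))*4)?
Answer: 39930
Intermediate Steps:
s(B) = 1/(-4 + B) (s(B) = 1/(B - 4) = 1/(-4 + B))
726*((2*(v(-4, 4) + 5) + s(-4 + 4))*4) = 726*((2*((-2 - 1*(-4)) + 5) + 1/(-4 + (-4 + 4)))*4) = 726*((2*((-2 + 4) + 5) + 1/(-4 + 0))*4) = 726*((2*(2 + 5) + 1/(-4))*4) = 726*((2*7 - ¼)*4) = 726*((14 - ¼)*4) = 726*((55/4)*4) = 726*55 = 39930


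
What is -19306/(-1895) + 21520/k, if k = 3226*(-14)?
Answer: 207788946/21396445 ≈ 9.7114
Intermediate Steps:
k = -45164
-19306/(-1895) + 21520/k = -19306/(-1895) + 21520/(-45164) = -19306*(-1/1895) + 21520*(-1/45164) = 19306/1895 - 5380/11291 = 207788946/21396445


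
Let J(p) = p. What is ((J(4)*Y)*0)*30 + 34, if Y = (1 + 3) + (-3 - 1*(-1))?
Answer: 34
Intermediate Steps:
Y = 2 (Y = 4 + (-3 + 1) = 4 - 2 = 2)
((J(4)*Y)*0)*30 + 34 = ((4*2)*0)*30 + 34 = (8*0)*30 + 34 = 0*30 + 34 = 0 + 34 = 34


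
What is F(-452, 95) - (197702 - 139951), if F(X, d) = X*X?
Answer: 146553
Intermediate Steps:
F(X, d) = X²
F(-452, 95) - (197702 - 139951) = (-452)² - (197702 - 139951) = 204304 - 1*57751 = 204304 - 57751 = 146553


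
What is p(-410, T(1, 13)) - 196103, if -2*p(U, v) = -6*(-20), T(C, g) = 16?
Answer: -196163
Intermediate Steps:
p(U, v) = -60 (p(U, v) = -(-3)*(-20) = -1/2*120 = -60)
p(-410, T(1, 13)) - 196103 = -60 - 196103 = -196163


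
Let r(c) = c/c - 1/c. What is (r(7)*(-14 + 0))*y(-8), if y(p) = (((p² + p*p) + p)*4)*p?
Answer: 46080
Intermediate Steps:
y(p) = p*(4*p + 8*p²) (y(p) = (((p² + p²) + p)*4)*p = ((2*p² + p)*4)*p = ((p + 2*p²)*4)*p = (4*p + 8*p²)*p = p*(4*p + 8*p²))
r(c) = 1 - 1/c
(r(7)*(-14 + 0))*y(-8) = (((-1 + 7)/7)*(-14 + 0))*((-8)²*(4 + 8*(-8))) = (((⅐)*6)*(-14))*(64*(4 - 64)) = ((6/7)*(-14))*(64*(-60)) = -12*(-3840) = 46080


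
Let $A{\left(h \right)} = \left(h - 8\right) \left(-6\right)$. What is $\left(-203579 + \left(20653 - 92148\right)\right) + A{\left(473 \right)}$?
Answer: $-277864$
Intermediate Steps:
$A{\left(h \right)} = 48 - 6 h$ ($A{\left(h \right)} = \left(-8 + h\right) \left(-6\right) = 48 - 6 h$)
$\left(-203579 + \left(20653 - 92148\right)\right) + A{\left(473 \right)} = \left(-203579 + \left(20653 - 92148\right)\right) + \left(48 - 2838\right) = \left(-203579 - 71495\right) - 2790 = -275074 - 2790 = -277864$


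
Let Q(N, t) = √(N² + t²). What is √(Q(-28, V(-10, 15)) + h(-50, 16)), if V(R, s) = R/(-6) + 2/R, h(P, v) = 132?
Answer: √(29700 + 30*√44221)/15 ≈ 12.651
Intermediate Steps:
V(R, s) = 2/R - R/6 (V(R, s) = R*(-⅙) + 2/R = -R/6 + 2/R = 2/R - R/6)
√(Q(-28, V(-10, 15)) + h(-50, 16)) = √(√((-28)² + (2/(-10) - ⅙*(-10))²) + 132) = √(√(784 + (2*(-⅒) + 5/3)²) + 132) = √(√(784 + (-⅕ + 5/3)²) + 132) = √(√(784 + (22/15)²) + 132) = √(√(784 + 484/225) + 132) = √(√(176884/225) + 132) = √(2*√44221/15 + 132) = √(132 + 2*√44221/15)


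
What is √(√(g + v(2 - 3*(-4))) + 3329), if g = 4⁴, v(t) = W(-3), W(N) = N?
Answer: √(3329 + √253) ≈ 57.835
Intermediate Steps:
v(t) = -3
g = 256
√(√(g + v(2 - 3*(-4))) + 3329) = √(√(256 - 3) + 3329) = √(√253 + 3329) = √(3329 + √253)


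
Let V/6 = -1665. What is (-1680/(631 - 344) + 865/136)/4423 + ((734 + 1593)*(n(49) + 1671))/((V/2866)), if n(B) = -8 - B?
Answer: -44245036097945159/41063308920 ≈ -1.0775e+6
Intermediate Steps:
V = -9990 (V = 6*(-1665) = -9990)
(-1680/(631 - 344) + 865/136)/4423 + ((734 + 1593)*(n(49) + 1671))/((V/2866)) = (-1680/(631 - 344) + 865/136)/4423 + ((734 + 1593)*((-8 - 1*49) + 1671))/((-9990/2866)) = (-1680/287 + 865*(1/136))*(1/4423) + (2327*((-8 - 49) + 1671))/((-9990*1/2866)) = (-1680*1/287 + 865/136)*(1/4423) + (2327*(-57 + 1671))/(-4995/1433) = (-240/41 + 865/136)*(1/4423) + (2327*1614)*(-1433/4995) = (2825/5576)*(1/4423) + 3755778*(-1433/4995) = 2825/24662648 - 1794009958/1665 = -44245036097945159/41063308920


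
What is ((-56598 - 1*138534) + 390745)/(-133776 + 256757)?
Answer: 195613/122981 ≈ 1.5906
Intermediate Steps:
((-56598 - 1*138534) + 390745)/(-133776 + 256757) = ((-56598 - 138534) + 390745)/122981 = (-195132 + 390745)*(1/122981) = 195613*(1/122981) = 195613/122981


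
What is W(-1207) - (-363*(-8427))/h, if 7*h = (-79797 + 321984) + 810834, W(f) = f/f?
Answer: -6786662/351007 ≈ -19.335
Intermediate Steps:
W(f) = 1
h = 1053021/7 (h = ((-79797 + 321984) + 810834)/7 = (242187 + 810834)/7 = (1/7)*1053021 = 1053021/7 ≈ 1.5043e+5)
W(-1207) - (-363*(-8427))/h = 1 - (-363*(-8427))/1053021/7 = 1 - 3059001*7/1053021 = 1 - 1*7137669/351007 = 1 - 7137669/351007 = -6786662/351007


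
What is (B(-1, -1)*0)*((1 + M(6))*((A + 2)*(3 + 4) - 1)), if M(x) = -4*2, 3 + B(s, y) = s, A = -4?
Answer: 0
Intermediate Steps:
B(s, y) = -3 + s
M(x) = -8
(B(-1, -1)*0)*((1 + M(6))*((A + 2)*(3 + 4) - 1)) = ((-3 - 1)*0)*((1 - 8)*((-4 + 2)*(3 + 4) - 1)) = (-4*0)*(-7*(-2*7 - 1)) = 0*(-7*(-14 - 1)) = 0*(-7*(-15)) = 0*105 = 0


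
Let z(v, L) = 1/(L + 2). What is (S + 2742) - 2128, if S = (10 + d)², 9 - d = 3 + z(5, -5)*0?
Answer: 870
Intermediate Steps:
z(v, L) = 1/(2 + L)
d = 6 (d = 9 - (3 + 0/(2 - 5)) = 9 - (3 + 0/(-3)) = 9 - (3 - ⅓*0) = 9 - (3 + 0) = 9 - 1*3 = 9 - 3 = 6)
S = 256 (S = (10 + 6)² = 16² = 256)
(S + 2742) - 2128 = (256 + 2742) - 2128 = 2998 - 2128 = 870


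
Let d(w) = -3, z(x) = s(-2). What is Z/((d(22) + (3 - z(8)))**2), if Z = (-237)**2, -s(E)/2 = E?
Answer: 56169/16 ≈ 3510.6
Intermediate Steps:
s(E) = -2*E
z(x) = 4 (z(x) = -2*(-2) = 4)
Z = 56169
Z/((d(22) + (3 - z(8)))**2) = 56169/((-3 + (3 - 1*4))**2) = 56169/((-3 + (3 - 4))**2) = 56169/((-3 - 1)**2) = 56169/((-4)**2) = 56169/16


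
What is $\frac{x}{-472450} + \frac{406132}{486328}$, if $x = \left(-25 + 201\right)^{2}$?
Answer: $\frac{2009233719}{2610973450} \approx 0.76953$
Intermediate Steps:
$x = 30976$ ($x = 176^{2} = 30976$)
$\frac{x}{-472450} + \frac{406132}{486328} = \frac{30976}{-472450} + \frac{406132}{486328} = 30976 \left(- \frac{1}{472450}\right) + 406132 \cdot \frac{1}{486328} = - \frac{1408}{21475} + \frac{101533}{121582} = \frac{2009233719}{2610973450}$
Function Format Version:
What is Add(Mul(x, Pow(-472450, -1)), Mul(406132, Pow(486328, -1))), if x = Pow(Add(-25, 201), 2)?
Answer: Rational(2009233719, 2610973450) ≈ 0.76953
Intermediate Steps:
x = 30976 (x = Pow(176, 2) = 30976)
Add(Mul(x, Pow(-472450, -1)), Mul(406132, Pow(486328, -1))) = Add(Mul(30976, Pow(-472450, -1)), Mul(406132, Pow(486328, -1))) = Add(Mul(30976, Rational(-1, 472450)), Mul(406132, Rational(1, 486328))) = Add(Rational(-1408, 21475), Rational(101533, 121582)) = Rational(2009233719, 2610973450)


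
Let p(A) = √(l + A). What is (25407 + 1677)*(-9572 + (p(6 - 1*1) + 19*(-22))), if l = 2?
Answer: -270569160 + 27084*√7 ≈ -2.7050e+8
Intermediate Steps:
p(A) = √(2 + A)
(25407 + 1677)*(-9572 + (p(6 - 1*1) + 19*(-22))) = (25407 + 1677)*(-9572 + (√(2 + (6 - 1*1)) + 19*(-22))) = 27084*(-9572 + (√(2 + (6 - 1)) - 418)) = 27084*(-9572 + (√(2 + 5) - 418)) = 27084*(-9572 + (√7 - 418)) = 27084*(-9572 + (-418 + √7)) = 27084*(-9990 + √7) = -270569160 + 27084*√7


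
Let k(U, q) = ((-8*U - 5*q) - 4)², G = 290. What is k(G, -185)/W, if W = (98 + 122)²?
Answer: 1957201/48400 ≈ 40.438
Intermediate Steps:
W = 48400 (W = 220² = 48400)
k(U, q) = (-4 - 8*U - 5*q)²
k(G, -185)/W = (4 + 5*(-185) + 8*290)²/48400 = (4 - 925 + 2320)²*(1/48400) = 1399²*(1/48400) = 1957201*(1/48400) = 1957201/48400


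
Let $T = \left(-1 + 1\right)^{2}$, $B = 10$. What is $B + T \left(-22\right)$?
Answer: $10$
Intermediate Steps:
$T = 0$ ($T = 0^{2} = 0$)
$B + T \left(-22\right) = 10 + 0 \left(-22\right) = 10 + 0 = 10$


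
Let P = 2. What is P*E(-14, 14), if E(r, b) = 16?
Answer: 32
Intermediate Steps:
P*E(-14, 14) = 2*16 = 32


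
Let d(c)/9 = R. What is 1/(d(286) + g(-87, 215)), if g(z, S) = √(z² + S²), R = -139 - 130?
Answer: -2421/5807447 - √53794/5807447 ≈ -0.00045682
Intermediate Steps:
R = -269
d(c) = -2421 (d(c) = 9*(-269) = -2421)
g(z, S) = √(S² + z²)
1/(d(286) + g(-87, 215)) = 1/(-2421 + √(215² + (-87)²)) = 1/(-2421 + √(46225 + 7569)) = 1/(-2421 + √53794)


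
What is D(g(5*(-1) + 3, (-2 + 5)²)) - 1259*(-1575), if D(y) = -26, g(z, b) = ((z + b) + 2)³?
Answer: 1982899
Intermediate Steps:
g(z, b) = (2 + b + z)³ (g(z, b) = ((b + z) + 2)³ = (2 + b + z)³)
D(g(5*(-1) + 3, (-2 + 5)²)) - 1259*(-1575) = -26 - 1259*(-1575) = -26 + 1982925 = 1982899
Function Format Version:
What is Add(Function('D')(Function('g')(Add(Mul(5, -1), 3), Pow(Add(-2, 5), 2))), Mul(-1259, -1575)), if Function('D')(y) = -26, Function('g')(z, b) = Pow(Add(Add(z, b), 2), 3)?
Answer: 1982899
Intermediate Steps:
Function('g')(z, b) = Pow(Add(2, b, z), 3) (Function('g')(z, b) = Pow(Add(Add(b, z), 2), 3) = Pow(Add(2, b, z), 3))
Add(Function('D')(Function('g')(Add(Mul(5, -1), 3), Pow(Add(-2, 5), 2))), Mul(-1259, -1575)) = Add(-26, Mul(-1259, -1575)) = Add(-26, 1982925) = 1982899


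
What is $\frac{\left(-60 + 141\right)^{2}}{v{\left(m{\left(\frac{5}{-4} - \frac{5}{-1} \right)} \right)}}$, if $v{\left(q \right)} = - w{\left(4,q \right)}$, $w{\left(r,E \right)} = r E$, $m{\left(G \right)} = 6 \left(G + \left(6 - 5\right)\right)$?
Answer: $- \frac{2187}{38} \approx -57.553$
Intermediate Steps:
$m{\left(G \right)} = 6 + 6 G$ ($m{\left(G \right)} = 6 \left(G + 1\right) = 6 \left(1 + G\right) = 6 + 6 G$)
$w{\left(r,E \right)} = E r$
$v{\left(q \right)} = - 4 q$ ($v{\left(q \right)} = - q 4 = - 4 q$)
$\frac{\left(-60 + 141\right)^{2}}{v{\left(m{\left(\frac{5}{-4} - \frac{5}{-1} \right)} \right)}} = \frac{\left(-60 + 141\right)^{2}}{\left(-4\right) \left(6 + 6 \left(\frac{5}{-4} - \frac{5}{-1}\right)\right)} = \frac{81^{2}}{\left(-4\right) \left(6 + 6 \left(5 \left(- \frac{1}{4}\right) - -5\right)\right)} = \frac{6561}{\left(-4\right) \left(6 + 6 \left(- \frac{5}{4} + 5\right)\right)} = \frac{6561}{\left(-4\right) \left(6 + 6 \cdot \frac{15}{4}\right)} = \frac{6561}{\left(-4\right) \left(6 + \frac{45}{2}\right)} = \frac{6561}{\left(-4\right) \frac{57}{2}} = \frac{6561}{-114} = 6561 \left(- \frac{1}{114}\right) = - \frac{2187}{38}$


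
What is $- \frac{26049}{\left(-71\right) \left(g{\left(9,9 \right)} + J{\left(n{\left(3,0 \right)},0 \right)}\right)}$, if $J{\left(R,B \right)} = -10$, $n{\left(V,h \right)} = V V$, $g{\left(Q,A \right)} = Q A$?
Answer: $\frac{26049}{5041} \approx 5.1674$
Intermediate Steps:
$g{\left(Q,A \right)} = A Q$
$n{\left(V,h \right)} = V^{2}$
$- \frac{26049}{\left(-71\right) \left(g{\left(9,9 \right)} + J{\left(n{\left(3,0 \right)},0 \right)}\right)} = - \frac{26049}{\left(-71\right) \left(9 \cdot 9 - 10\right)} = - \frac{26049}{\left(-71\right) \left(81 - 10\right)} = - \frac{26049}{\left(-71\right) 71} = - \frac{26049}{-5041} = \left(-26049\right) \left(- \frac{1}{5041}\right) = \frac{26049}{5041}$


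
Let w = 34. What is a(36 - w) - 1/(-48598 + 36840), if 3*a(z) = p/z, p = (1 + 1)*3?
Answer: 11759/11758 ≈ 1.0001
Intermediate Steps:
p = 6 (p = 2*3 = 6)
a(z) = 2/z (a(z) = (6/z)/3 = 2/z)
a(36 - w) - 1/(-48598 + 36840) = 2/(36 - 1*34) - 1/(-48598 + 36840) = 2/(36 - 34) - 1/(-11758) = 2/2 - 1*(-1/11758) = 2*(½) + 1/11758 = 1 + 1/11758 = 11759/11758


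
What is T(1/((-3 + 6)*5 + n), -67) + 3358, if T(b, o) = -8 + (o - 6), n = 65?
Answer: 3277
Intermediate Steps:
T(b, o) = -14 + o (T(b, o) = -8 + (-6 + o) = -14 + o)
T(1/((-3 + 6)*5 + n), -67) + 3358 = (-14 - 67) + 3358 = -81 + 3358 = 3277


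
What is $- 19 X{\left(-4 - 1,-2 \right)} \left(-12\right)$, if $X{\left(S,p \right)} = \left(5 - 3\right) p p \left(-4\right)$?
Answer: $-7296$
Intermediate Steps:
$X{\left(S,p \right)} = - 8 p^{2}$ ($X{\left(S,p \right)} = 2 p^{2} \left(-4\right) = 2 \left(- 4 p^{2}\right) = - 8 p^{2}$)
$- 19 X{\left(-4 - 1,-2 \right)} \left(-12\right) = - 19 \left(- 8 \left(-2\right)^{2}\right) \left(-12\right) = - 19 \left(\left(-8\right) 4\right) \left(-12\right) = \left(-19\right) \left(-32\right) \left(-12\right) = 608 \left(-12\right) = -7296$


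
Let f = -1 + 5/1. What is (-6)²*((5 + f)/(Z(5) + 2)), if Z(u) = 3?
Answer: 324/5 ≈ 64.800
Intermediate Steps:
f = 4 (f = -1 + 5*1 = -1 + 5 = 4)
(-6)²*((5 + f)/(Z(5) + 2)) = (-6)²*((5 + 4)/(3 + 2)) = 36*(9/5) = 324/5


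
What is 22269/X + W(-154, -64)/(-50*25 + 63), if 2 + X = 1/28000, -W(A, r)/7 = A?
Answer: -740192850922/66470813 ≈ -11136.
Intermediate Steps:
W(A, r) = -7*A
X = -55999/28000 (X = -2 + 1/28000 = -55999/28000 ≈ -2.0000)
22269/X + W(-154, -64)/(-50*25 + 63) = 22269/(-55999/28000) + (-7*(-154))/(-50*25 + 63) = 22269*(-28000/55999) + 1078/(-1250 + 63) = -623532000/55999 + 1078/(-1187) = -623532000/55999 + 1078*(-1/1187) = -623532000/55999 - 1078/1187 = -740192850922/66470813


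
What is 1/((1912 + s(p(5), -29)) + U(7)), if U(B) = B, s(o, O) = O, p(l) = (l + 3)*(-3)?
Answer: 1/1890 ≈ 0.00052910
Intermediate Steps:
p(l) = -9 - 3*l (p(l) = (3 + l)*(-3) = -9 - 3*l)
1/((1912 + s(p(5), -29)) + U(7)) = 1/((1912 - 29) + 7) = 1/(1883 + 7) = 1/1890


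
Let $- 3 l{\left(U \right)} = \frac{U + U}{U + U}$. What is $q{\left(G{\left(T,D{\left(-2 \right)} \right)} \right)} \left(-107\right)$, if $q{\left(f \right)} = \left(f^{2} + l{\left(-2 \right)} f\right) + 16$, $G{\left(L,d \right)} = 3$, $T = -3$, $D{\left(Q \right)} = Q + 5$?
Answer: $-2568$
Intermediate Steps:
$D{\left(Q \right)} = 5 + Q$
$l{\left(U \right)} = - \frac{1}{3}$ ($l{\left(U \right)} = - \frac{\left(U + U\right) \frac{1}{U + U}}{3} = - \frac{2 U \frac{1}{2 U}}{3} = \left(- \frac{1}{3}\right) 1 = - \frac{1}{3}$)
$q{\left(f \right)} = 16 + f^{2} - \frac{f}{3}$ ($q{\left(f \right)} = \left(f^{2} - \frac{f}{3}\right) + 16 = 16 + f^{2} - \frac{f}{3}$)
$q{\left(G{\left(T,D{\left(-2 \right)} \right)} \right)} \left(-107\right) = \left(16 + 3^{2} - 1\right) \left(-107\right) = \left(16 + 9 - 1\right) \left(-107\right) = 24 \left(-107\right) = -2568$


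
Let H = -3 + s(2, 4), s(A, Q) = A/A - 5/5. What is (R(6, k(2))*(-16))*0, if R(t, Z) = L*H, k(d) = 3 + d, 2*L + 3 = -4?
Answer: 0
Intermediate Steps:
s(A, Q) = 0 (s(A, Q) = 1 - 5*⅕ = 1 - 1 = 0)
L = -7/2 (L = -3/2 + (½)*(-4) = -3/2 - 2 = -7/2 ≈ -3.5000)
H = -3 (H = -3 + 0 = -3)
R(t, Z) = 21/2 (R(t, Z) = -7/2*(-3) = 21/2)
(R(6, k(2))*(-16))*0 = ((21/2)*(-16))*0 = -168*0 = 0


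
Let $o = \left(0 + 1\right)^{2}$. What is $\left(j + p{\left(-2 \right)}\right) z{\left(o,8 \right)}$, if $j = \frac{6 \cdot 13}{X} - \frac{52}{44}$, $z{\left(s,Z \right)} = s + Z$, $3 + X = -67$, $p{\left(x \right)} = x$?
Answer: $- \frac{14886}{385} \approx -38.665$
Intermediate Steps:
$o = 1$ ($o = 1^{2} = 1$)
$X = -70$ ($X = -3 - 67 = -70$)
$z{\left(s,Z \right)} = Z + s$
$j = - \frac{884}{385}$ ($j = \frac{6 \cdot 13}{-70} - \frac{52}{44} = 78 \left(- \frac{1}{70}\right) - \frac{13}{11} = - \frac{39}{35} - \frac{13}{11} = - \frac{884}{385} \approx -2.2961$)
$\left(j + p{\left(-2 \right)}\right) z{\left(o,8 \right)} = \left(- \frac{884}{385} - 2\right) \left(8 + 1\right) = \left(- \frac{1654}{385}\right) 9 = - \frac{14886}{385}$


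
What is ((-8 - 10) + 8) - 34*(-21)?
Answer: 704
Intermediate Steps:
((-8 - 10) + 8) - 34*(-21) = (-18 + 8) + 714 = -10 + 714 = 704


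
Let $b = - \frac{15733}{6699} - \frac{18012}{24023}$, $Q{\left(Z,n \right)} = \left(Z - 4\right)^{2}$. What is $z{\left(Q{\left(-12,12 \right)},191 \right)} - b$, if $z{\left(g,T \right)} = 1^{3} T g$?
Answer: $\frac{7869335661239}{160930077} \approx 48899.0$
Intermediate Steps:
$Q{\left(Z,n \right)} = \left(-4 + Z\right)^{2}$
$z{\left(g,T \right)} = T g$ ($z{\left(g,T \right)} = 1 T g = T g$)
$b = - \frac{498616247}{160930077}$ ($b = \left(-15733\right) \frac{1}{6699} - \frac{18012}{24023} = - \frac{15733}{6699} - \frac{18012}{24023} = - \frac{498616247}{160930077} \approx -3.0983$)
$z{\left(Q{\left(-12,12 \right)},191 \right)} - b = 191 \left(-4 - 12\right)^{2} - - \frac{498616247}{160930077} = 191 \left(-16\right)^{2} + \frac{498616247}{160930077} = 191 \cdot 256 + \frac{498616247}{160930077} = 48896 + \frac{498616247}{160930077} = \frac{7869335661239}{160930077}$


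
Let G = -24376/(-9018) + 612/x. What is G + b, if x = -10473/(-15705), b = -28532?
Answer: -434631328220/15740919 ≈ -27612.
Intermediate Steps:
x = 3491/5235 (x = -10473*(-1/15705) = 3491/5235 ≈ 0.66686)
G = 14488572688/15740919 (G = -24376/(-9018) + 612/(3491/5235) = -24376*(-1/9018) + 612*(5235/3491) = 12188/4509 + 3203820/3491 = 14488572688/15740919 ≈ 920.44)
G + b = 14488572688/15740919 - 28532 = -434631328220/15740919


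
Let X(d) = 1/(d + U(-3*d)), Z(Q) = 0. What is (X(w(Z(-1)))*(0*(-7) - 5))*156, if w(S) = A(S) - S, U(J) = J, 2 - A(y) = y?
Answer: 195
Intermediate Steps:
A(y) = 2 - y
w(S) = 2 - 2*S (w(S) = (2 - S) - S = 2 - 2*S)
X(d) = -1/(2*d) (X(d) = 1/(d - 3*d) = 1/(-2*d) = -1/(2*d))
(X(w(Z(-1)))*(0*(-7) - 5))*156 = ((-1/(2*(2 - 2*0)))*(0*(-7) - 5))*156 = ((-1/(2*(2 + 0)))*(0 - 5))*156 = (-½/2*(-5))*156 = (-½*½*(-5))*156 = -¼*(-5)*156 = (5/4)*156 = 195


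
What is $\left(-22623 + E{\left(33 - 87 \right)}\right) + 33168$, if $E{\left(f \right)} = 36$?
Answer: $10581$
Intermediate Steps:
$\left(-22623 + E{\left(33 - 87 \right)}\right) + 33168 = \left(-22623 + 36\right) + 33168 = -22587 + 33168 = 10581$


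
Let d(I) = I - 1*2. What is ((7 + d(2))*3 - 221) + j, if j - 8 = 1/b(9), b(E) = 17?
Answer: -3263/17 ≈ -191.94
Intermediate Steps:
d(I) = -2 + I (d(I) = I - 2 = -2 + I)
j = 137/17 (j = 8 + 1/17 = 137/17 ≈ 8.0588)
((7 + d(2))*3 - 221) + j = ((7 + (-2 + 2))*3 - 221) + 137/17 = ((7 + 0)*3 - 221) + 137/17 = (7*3 - 221) + 137/17 = (21 - 221) + 137/17 = -200 + 137/17 = -3263/17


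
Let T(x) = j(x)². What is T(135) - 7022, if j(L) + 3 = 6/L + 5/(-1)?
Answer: -14091386/2025 ≈ -6958.7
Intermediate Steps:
j(L) = -8 + 6/L (j(L) = -3 + (6/L + 5/(-1)) = -3 + (6/L + 5*(-1)) = -3 + (6/L - 5) = -3 + (-5 + 6/L) = -8 + 6/L)
T(x) = (-8 + 6/x)²
T(135) - 7022 = (8 - 6/135)² - 7022 = (8 - 6*1/135)² - 7022 = (8 - 2/45)² - 7022 = (358/45)² - 7022 = 128164/2025 - 7022 = -14091386/2025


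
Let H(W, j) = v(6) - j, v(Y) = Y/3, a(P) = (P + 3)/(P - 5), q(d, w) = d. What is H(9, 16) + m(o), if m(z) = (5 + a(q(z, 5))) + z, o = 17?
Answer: 29/3 ≈ 9.6667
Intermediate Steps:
a(P) = (3 + P)/(-5 + P)
v(Y) = Y/3 (v(Y) = Y*(⅓) = Y/3)
H(W, j) = 2 - j (H(W, j) = (⅓)*6 - j = 2 - j)
m(z) = 5 + z + (3 + z)/(-5 + z) (m(z) = (5 + (3 + z)/(-5 + z)) + z = 5 + z + (3 + z)/(-5 + z))
H(9, 16) + m(o) = (2 - 1*16) + (-22 + 17 + 17²)/(-5 + 17) = (2 - 16) + (-22 + 17 + 289)/12 = -14 + (1/12)*284 = -14 + 71/3 = 29/3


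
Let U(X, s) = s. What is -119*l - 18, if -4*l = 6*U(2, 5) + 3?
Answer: 3855/4 ≈ 963.75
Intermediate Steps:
l = -33/4 (l = -(6*5 + 3)/4 = -(30 + 3)/4 = -1/4*33 = -33/4 ≈ -8.2500)
-119*l - 18 = -119*(-33/4) - 18 = 3927/4 - 18 = 3855/4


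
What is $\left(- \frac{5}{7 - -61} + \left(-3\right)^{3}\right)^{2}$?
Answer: $\frac{3389281}{4624} \approx 732.98$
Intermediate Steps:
$\left(- \frac{5}{7 - -61} + \left(-3\right)^{3}\right)^{2} = \left(- \frac{5}{7 + 61} - 27\right)^{2} = \left(- \frac{5}{68} - 27\right)^{2} = \left(- \frac{1841}{68}\right)^{2} = \frac{3389281}{4624}$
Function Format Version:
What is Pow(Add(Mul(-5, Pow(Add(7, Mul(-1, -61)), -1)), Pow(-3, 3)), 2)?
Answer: Rational(3389281, 4624) ≈ 732.98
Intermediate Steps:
Pow(Add(Mul(-5, Pow(Add(7, Mul(-1, -61)), -1)), Pow(-3, 3)), 2) = Pow(Add(Mul(-5, Pow(Add(7, 61), -1)), -27), 2) = Pow(Add(Mul(-5, Pow(68, -1)), -27), 2) = Pow(Add(Mul(-5, Rational(1, 68)), -27), 2) = Pow(Add(Rational(-5, 68), -27), 2) = Pow(Rational(-1841, 68), 2) = Rational(3389281, 4624)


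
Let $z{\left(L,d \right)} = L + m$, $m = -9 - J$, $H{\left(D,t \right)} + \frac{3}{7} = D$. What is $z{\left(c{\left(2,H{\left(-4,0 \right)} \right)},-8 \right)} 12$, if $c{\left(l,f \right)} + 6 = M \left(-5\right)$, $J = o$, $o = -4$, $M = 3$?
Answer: $-312$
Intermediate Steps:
$J = -4$
$H{\left(D,t \right)} = - \frac{3}{7} + D$
$m = -5$ ($m = -9 - -4 = -9 + 4 = -5$)
$c{\left(l,f \right)} = -21$ ($c{\left(l,f \right)} = -6 + 3 \left(-5\right) = -6 - 15 = -21$)
$z{\left(L,d \right)} = -5 + L$ ($z{\left(L,d \right)} = L - 5 = -5 + L$)
$z{\left(c{\left(2,H{\left(-4,0 \right)} \right)},-8 \right)} 12 = \left(-5 - 21\right) 12 = \left(-26\right) 12 = -312$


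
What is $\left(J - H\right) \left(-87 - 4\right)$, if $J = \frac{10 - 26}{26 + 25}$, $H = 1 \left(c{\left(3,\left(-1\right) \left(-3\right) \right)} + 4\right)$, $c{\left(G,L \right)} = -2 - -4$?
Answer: $\frac{29302}{51} \approx 574.55$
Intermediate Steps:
$c{\left(G,L \right)} = 2$ ($c{\left(G,L \right)} = -2 + 4 = 2$)
$H = 6$ ($H = 1 \left(2 + 4\right) = 1 \cdot 6 = 6$)
$J = - \frac{16}{51} \approx -0.31373$
$\left(J - H\right) \left(-87 - 4\right) = \left(- \frac{16}{51} - 6\right) \left(-87 - 4\right) = \left(- \frac{16}{51} - 6\right) \left(-91\right) = \left(- \frac{322}{51}\right) \left(-91\right) = \frac{29302}{51}$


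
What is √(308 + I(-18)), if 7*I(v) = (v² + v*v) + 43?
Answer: √19929/7 ≈ 20.167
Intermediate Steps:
I(v) = 43/7 + 2*v²/7 (I(v) = ((v² + v*v) + 43)/7 = ((v² + v²) + 43)/7 = (2*v² + 43)/7 = (43 + 2*v²)/7 = 43/7 + 2*v²/7)
√(308 + I(-18)) = √(308 + (43/7 + (2/7)*(-18)²)) = √(308 + (43/7 + (2/7)*324)) = √(308 + (43/7 + 648/7)) = √(308 + 691/7) = √(2847/7) = √19929/7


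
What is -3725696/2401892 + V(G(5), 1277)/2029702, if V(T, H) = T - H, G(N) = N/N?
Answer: -945639679598/609390624523 ≈ -1.5518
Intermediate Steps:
G(N) = 1
-3725696/2401892 + V(G(5), 1277)/2029702 = -3725696/2401892 + (1 - 1*1277)/2029702 = -3725696*1/2401892 + (1 - 1277)*(1/2029702) = -931424/600473 - 1276*1/2029702 = -931424/600473 - 638/1014851 = -945639679598/609390624523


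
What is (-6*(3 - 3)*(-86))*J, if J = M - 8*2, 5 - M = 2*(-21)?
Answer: 0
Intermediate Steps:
M = 47 (M = 5 - 2*(-21) = 5 - 1*(-42) = 5 + 42 = 47)
J = 31 (J = 47 - 8*2 = 47 - 1*16 = 47 - 16 = 31)
(-6*(3 - 3)*(-86))*J = (-6*(3 - 3)*(-86))*31 = (-6*0*(-86))*31 = (0*(-86))*31 = 0*31 = 0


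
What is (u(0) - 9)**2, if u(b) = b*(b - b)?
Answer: 81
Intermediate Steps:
u(b) = 0 (u(b) = b*0 = 0)
(u(0) - 9)**2 = (0 - 9)**2 = (-9)**2 = 81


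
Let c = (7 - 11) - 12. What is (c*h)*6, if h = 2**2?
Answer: -384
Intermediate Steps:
h = 4
c = -16 (c = -4 - 12 = -16)
(c*h)*6 = -16*4*6 = -64*6 = -384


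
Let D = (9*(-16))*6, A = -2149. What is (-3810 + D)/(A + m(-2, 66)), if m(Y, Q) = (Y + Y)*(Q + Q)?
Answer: 4674/2677 ≈ 1.7460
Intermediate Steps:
D = -864 (D = -144*6 = -864)
m(Y, Q) = 4*Q*Y (m(Y, Q) = (2*Y)*(2*Q) = 4*Q*Y)
(-3810 + D)/(A + m(-2, 66)) = (-3810 - 864)/(-2149 + 4*66*(-2)) = -4674/(-2149 - 528) = -4674/(-2677) = -4674*(-1/2677) = 4674/2677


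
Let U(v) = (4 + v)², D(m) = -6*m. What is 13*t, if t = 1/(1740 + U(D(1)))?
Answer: 13/1744 ≈ 0.0074541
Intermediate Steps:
t = 1/1744 (t = 1/(1740 + (4 - 6*1)²) = 1/(1740 + (4 - 6)²) = 1/(1740 + (-2)²) = 1/(1740 + 4) = 1/1744 ≈ 0.00057339)
13*t = 13*(1/1744) = 13/1744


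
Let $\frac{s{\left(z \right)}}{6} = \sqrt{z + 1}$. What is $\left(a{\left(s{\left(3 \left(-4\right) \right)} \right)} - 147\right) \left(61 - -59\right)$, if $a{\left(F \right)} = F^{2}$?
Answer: $-65160$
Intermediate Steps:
$s{\left(z \right)} = 6 \sqrt{1 + z}$ ($s{\left(z \right)} = 6 \sqrt{z + 1} = 6 \sqrt{1 + z}$)
$\left(a{\left(s{\left(3 \left(-4\right) \right)} \right)} - 147\right) \left(61 - -59\right) = \left(\left(6 \sqrt{1 + 3 \left(-4\right)}\right)^{2} - 147\right) \left(61 - -59\right) = \left(\left(6 \sqrt{1 - 12}\right)^{2} - 147\right) \left(61 + 59\right) = \left(\left(6 \sqrt{-11}\right)^{2} - 147\right) 120 = \left(\left(6 i \sqrt{11}\right)^{2} - 147\right) 120 = \left(-396 - 147\right) 120 = \left(-543\right) 120 = -65160$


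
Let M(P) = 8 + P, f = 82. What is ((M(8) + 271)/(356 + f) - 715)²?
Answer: 97895771689/191844 ≈ 5.1029e+5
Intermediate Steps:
((M(8) + 271)/(356 + f) - 715)² = (((8 + 8) + 271)/(356 + 82) - 715)² = ((16 + 271)/438 - 715)² = (287*(1/438) - 715)² = (287/438 - 715)² = (-312883/438)² = 97895771689/191844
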